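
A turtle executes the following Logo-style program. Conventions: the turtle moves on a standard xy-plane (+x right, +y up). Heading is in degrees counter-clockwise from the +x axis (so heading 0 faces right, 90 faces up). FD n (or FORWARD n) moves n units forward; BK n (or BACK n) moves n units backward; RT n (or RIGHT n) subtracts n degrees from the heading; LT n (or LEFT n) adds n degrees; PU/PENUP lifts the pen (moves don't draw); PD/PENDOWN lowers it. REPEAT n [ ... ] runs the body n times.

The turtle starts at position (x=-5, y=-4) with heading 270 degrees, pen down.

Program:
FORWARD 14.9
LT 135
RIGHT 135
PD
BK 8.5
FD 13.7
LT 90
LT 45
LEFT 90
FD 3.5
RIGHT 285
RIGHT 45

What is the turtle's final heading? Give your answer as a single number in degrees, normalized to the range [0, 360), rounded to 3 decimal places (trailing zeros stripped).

Answer: 165

Derivation:
Executing turtle program step by step:
Start: pos=(-5,-4), heading=270, pen down
FD 14.9: (-5,-4) -> (-5,-18.9) [heading=270, draw]
LT 135: heading 270 -> 45
RT 135: heading 45 -> 270
PD: pen down
BK 8.5: (-5,-18.9) -> (-5,-10.4) [heading=270, draw]
FD 13.7: (-5,-10.4) -> (-5,-24.1) [heading=270, draw]
LT 90: heading 270 -> 0
LT 45: heading 0 -> 45
LT 90: heading 45 -> 135
FD 3.5: (-5,-24.1) -> (-7.475,-21.625) [heading=135, draw]
RT 285: heading 135 -> 210
RT 45: heading 210 -> 165
Final: pos=(-7.475,-21.625), heading=165, 4 segment(s) drawn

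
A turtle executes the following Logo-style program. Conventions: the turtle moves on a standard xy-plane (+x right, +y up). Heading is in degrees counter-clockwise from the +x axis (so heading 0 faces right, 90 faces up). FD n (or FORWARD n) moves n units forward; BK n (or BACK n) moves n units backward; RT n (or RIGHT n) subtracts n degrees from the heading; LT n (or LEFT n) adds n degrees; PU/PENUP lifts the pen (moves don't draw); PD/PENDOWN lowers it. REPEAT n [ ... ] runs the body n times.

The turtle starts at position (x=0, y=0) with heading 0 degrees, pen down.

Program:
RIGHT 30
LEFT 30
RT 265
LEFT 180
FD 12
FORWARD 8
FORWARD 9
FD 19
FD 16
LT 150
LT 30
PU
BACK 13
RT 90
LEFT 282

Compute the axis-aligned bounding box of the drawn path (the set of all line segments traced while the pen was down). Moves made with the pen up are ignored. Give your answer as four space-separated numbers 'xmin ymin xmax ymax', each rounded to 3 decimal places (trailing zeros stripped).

Executing turtle program step by step:
Start: pos=(0,0), heading=0, pen down
RT 30: heading 0 -> 330
LT 30: heading 330 -> 0
RT 265: heading 0 -> 95
LT 180: heading 95 -> 275
FD 12: (0,0) -> (1.046,-11.954) [heading=275, draw]
FD 8: (1.046,-11.954) -> (1.743,-19.924) [heading=275, draw]
FD 9: (1.743,-19.924) -> (2.528,-28.89) [heading=275, draw]
FD 19: (2.528,-28.89) -> (4.183,-47.817) [heading=275, draw]
FD 16: (4.183,-47.817) -> (5.578,-63.756) [heading=275, draw]
LT 150: heading 275 -> 65
LT 30: heading 65 -> 95
PU: pen up
BK 13: (5.578,-63.756) -> (6.711,-76.707) [heading=95, move]
RT 90: heading 95 -> 5
LT 282: heading 5 -> 287
Final: pos=(6.711,-76.707), heading=287, 5 segment(s) drawn

Segment endpoints: x in {0, 1.046, 1.743, 2.528, 4.183, 5.578}, y in {-63.756, -47.817, -28.89, -19.924, -11.954, 0}
xmin=0, ymin=-63.756, xmax=5.578, ymax=0

Answer: 0 -63.756 5.578 0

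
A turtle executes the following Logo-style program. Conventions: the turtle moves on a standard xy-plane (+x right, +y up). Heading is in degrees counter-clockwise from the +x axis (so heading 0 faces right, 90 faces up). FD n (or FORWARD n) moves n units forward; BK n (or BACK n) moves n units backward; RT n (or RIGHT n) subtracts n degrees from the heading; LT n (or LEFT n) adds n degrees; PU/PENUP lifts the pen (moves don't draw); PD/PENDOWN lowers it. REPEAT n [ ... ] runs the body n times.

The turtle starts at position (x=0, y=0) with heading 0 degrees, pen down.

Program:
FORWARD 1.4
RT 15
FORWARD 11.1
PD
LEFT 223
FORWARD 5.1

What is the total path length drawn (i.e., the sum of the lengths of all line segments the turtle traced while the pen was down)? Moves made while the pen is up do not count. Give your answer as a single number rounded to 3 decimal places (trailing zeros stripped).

Answer: 17.6

Derivation:
Executing turtle program step by step:
Start: pos=(0,0), heading=0, pen down
FD 1.4: (0,0) -> (1.4,0) [heading=0, draw]
RT 15: heading 0 -> 345
FD 11.1: (1.4,0) -> (12.122,-2.873) [heading=345, draw]
PD: pen down
LT 223: heading 345 -> 208
FD 5.1: (12.122,-2.873) -> (7.619,-5.267) [heading=208, draw]
Final: pos=(7.619,-5.267), heading=208, 3 segment(s) drawn

Segment lengths:
  seg 1: (0,0) -> (1.4,0), length = 1.4
  seg 2: (1.4,0) -> (12.122,-2.873), length = 11.1
  seg 3: (12.122,-2.873) -> (7.619,-5.267), length = 5.1
Total = 17.6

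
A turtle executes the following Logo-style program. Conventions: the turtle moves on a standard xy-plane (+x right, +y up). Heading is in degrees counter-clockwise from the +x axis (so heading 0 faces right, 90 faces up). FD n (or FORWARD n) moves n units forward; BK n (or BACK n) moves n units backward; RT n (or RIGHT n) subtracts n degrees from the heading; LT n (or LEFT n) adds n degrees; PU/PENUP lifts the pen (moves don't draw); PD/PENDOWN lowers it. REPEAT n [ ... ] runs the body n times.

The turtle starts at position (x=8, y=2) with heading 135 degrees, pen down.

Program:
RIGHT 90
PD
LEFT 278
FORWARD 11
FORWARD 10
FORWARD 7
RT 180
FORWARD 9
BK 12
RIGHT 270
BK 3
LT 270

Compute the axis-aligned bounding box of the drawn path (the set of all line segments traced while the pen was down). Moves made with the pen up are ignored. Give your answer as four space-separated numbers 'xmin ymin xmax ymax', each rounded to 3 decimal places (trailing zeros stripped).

Executing turtle program step by step:
Start: pos=(8,2), heading=135, pen down
RT 90: heading 135 -> 45
PD: pen down
LT 278: heading 45 -> 323
FD 11: (8,2) -> (16.785,-4.62) [heading=323, draw]
FD 10: (16.785,-4.62) -> (24.771,-10.638) [heading=323, draw]
FD 7: (24.771,-10.638) -> (30.362,-14.851) [heading=323, draw]
RT 180: heading 323 -> 143
FD 9: (30.362,-14.851) -> (23.174,-9.434) [heading=143, draw]
BK 12: (23.174,-9.434) -> (32.758,-16.656) [heading=143, draw]
RT 270: heading 143 -> 233
BK 3: (32.758,-16.656) -> (34.563,-14.26) [heading=233, draw]
LT 270: heading 233 -> 143
Final: pos=(34.563,-14.26), heading=143, 6 segment(s) drawn

Segment endpoints: x in {8, 16.785, 23.174, 24.771, 30.362, 32.758, 34.563}, y in {-16.656, -14.851, -14.26, -10.638, -9.434, -4.62, 2}
xmin=8, ymin=-16.656, xmax=34.563, ymax=2

Answer: 8 -16.656 34.563 2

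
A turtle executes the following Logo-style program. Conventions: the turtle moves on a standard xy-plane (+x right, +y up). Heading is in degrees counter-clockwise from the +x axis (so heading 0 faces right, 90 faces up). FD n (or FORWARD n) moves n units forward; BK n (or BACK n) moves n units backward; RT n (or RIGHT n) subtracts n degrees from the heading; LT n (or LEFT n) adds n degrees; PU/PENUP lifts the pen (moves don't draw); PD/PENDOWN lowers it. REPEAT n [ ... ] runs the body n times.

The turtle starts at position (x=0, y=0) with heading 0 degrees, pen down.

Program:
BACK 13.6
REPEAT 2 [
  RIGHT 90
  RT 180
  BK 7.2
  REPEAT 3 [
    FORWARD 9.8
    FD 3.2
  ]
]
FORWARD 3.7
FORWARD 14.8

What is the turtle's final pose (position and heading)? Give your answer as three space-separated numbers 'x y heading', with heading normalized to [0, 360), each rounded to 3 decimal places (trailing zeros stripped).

Answer: -63.9 31.8 180

Derivation:
Executing turtle program step by step:
Start: pos=(0,0), heading=0, pen down
BK 13.6: (0,0) -> (-13.6,0) [heading=0, draw]
REPEAT 2 [
  -- iteration 1/2 --
  RT 90: heading 0 -> 270
  RT 180: heading 270 -> 90
  BK 7.2: (-13.6,0) -> (-13.6,-7.2) [heading=90, draw]
  REPEAT 3 [
    -- iteration 1/3 --
    FD 9.8: (-13.6,-7.2) -> (-13.6,2.6) [heading=90, draw]
    FD 3.2: (-13.6,2.6) -> (-13.6,5.8) [heading=90, draw]
    -- iteration 2/3 --
    FD 9.8: (-13.6,5.8) -> (-13.6,15.6) [heading=90, draw]
    FD 3.2: (-13.6,15.6) -> (-13.6,18.8) [heading=90, draw]
    -- iteration 3/3 --
    FD 9.8: (-13.6,18.8) -> (-13.6,28.6) [heading=90, draw]
    FD 3.2: (-13.6,28.6) -> (-13.6,31.8) [heading=90, draw]
  ]
  -- iteration 2/2 --
  RT 90: heading 90 -> 0
  RT 180: heading 0 -> 180
  BK 7.2: (-13.6,31.8) -> (-6.4,31.8) [heading=180, draw]
  REPEAT 3 [
    -- iteration 1/3 --
    FD 9.8: (-6.4,31.8) -> (-16.2,31.8) [heading=180, draw]
    FD 3.2: (-16.2,31.8) -> (-19.4,31.8) [heading=180, draw]
    -- iteration 2/3 --
    FD 9.8: (-19.4,31.8) -> (-29.2,31.8) [heading=180, draw]
    FD 3.2: (-29.2,31.8) -> (-32.4,31.8) [heading=180, draw]
    -- iteration 3/3 --
    FD 9.8: (-32.4,31.8) -> (-42.2,31.8) [heading=180, draw]
    FD 3.2: (-42.2,31.8) -> (-45.4,31.8) [heading=180, draw]
  ]
]
FD 3.7: (-45.4,31.8) -> (-49.1,31.8) [heading=180, draw]
FD 14.8: (-49.1,31.8) -> (-63.9,31.8) [heading=180, draw]
Final: pos=(-63.9,31.8), heading=180, 17 segment(s) drawn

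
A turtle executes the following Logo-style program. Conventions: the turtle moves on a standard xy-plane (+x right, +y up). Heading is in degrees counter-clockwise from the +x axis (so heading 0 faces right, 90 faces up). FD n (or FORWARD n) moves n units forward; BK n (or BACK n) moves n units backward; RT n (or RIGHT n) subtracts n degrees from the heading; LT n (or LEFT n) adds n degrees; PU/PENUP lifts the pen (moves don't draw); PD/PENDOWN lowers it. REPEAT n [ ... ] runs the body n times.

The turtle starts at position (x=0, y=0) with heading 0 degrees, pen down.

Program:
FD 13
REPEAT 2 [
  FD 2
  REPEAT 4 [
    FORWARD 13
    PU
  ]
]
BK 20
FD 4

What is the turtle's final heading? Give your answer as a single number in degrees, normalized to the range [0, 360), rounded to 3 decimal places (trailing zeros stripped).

Executing turtle program step by step:
Start: pos=(0,0), heading=0, pen down
FD 13: (0,0) -> (13,0) [heading=0, draw]
REPEAT 2 [
  -- iteration 1/2 --
  FD 2: (13,0) -> (15,0) [heading=0, draw]
  REPEAT 4 [
    -- iteration 1/4 --
    FD 13: (15,0) -> (28,0) [heading=0, draw]
    PU: pen up
    -- iteration 2/4 --
    FD 13: (28,0) -> (41,0) [heading=0, move]
    PU: pen up
    -- iteration 3/4 --
    FD 13: (41,0) -> (54,0) [heading=0, move]
    PU: pen up
    -- iteration 4/4 --
    FD 13: (54,0) -> (67,0) [heading=0, move]
    PU: pen up
  ]
  -- iteration 2/2 --
  FD 2: (67,0) -> (69,0) [heading=0, move]
  REPEAT 4 [
    -- iteration 1/4 --
    FD 13: (69,0) -> (82,0) [heading=0, move]
    PU: pen up
    -- iteration 2/4 --
    FD 13: (82,0) -> (95,0) [heading=0, move]
    PU: pen up
    -- iteration 3/4 --
    FD 13: (95,0) -> (108,0) [heading=0, move]
    PU: pen up
    -- iteration 4/4 --
    FD 13: (108,0) -> (121,0) [heading=0, move]
    PU: pen up
  ]
]
BK 20: (121,0) -> (101,0) [heading=0, move]
FD 4: (101,0) -> (105,0) [heading=0, move]
Final: pos=(105,0), heading=0, 3 segment(s) drawn

Answer: 0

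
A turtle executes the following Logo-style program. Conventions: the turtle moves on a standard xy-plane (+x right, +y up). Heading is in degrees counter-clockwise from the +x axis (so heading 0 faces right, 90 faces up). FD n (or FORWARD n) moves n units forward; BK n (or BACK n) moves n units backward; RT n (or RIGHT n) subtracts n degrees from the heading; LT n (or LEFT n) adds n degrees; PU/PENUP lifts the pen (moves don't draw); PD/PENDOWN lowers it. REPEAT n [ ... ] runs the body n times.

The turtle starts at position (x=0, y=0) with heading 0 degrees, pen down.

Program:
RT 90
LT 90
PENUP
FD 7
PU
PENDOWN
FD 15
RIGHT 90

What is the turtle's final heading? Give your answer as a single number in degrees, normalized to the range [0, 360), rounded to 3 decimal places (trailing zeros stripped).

Answer: 270

Derivation:
Executing turtle program step by step:
Start: pos=(0,0), heading=0, pen down
RT 90: heading 0 -> 270
LT 90: heading 270 -> 0
PU: pen up
FD 7: (0,0) -> (7,0) [heading=0, move]
PU: pen up
PD: pen down
FD 15: (7,0) -> (22,0) [heading=0, draw]
RT 90: heading 0 -> 270
Final: pos=(22,0), heading=270, 1 segment(s) drawn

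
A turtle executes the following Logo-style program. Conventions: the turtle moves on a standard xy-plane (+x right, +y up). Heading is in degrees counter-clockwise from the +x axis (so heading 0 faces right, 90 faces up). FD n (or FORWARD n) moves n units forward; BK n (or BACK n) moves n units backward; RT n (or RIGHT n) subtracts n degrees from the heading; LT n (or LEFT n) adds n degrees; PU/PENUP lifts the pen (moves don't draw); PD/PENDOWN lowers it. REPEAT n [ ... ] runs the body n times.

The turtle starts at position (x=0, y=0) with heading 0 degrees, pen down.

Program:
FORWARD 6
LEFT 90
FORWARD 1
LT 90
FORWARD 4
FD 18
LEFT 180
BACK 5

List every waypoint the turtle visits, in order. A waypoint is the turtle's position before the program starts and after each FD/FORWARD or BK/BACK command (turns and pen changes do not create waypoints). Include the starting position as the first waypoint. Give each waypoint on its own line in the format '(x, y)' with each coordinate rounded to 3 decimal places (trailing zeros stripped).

Answer: (0, 0)
(6, 0)
(6, 1)
(2, 1)
(-16, 1)
(-21, 1)

Derivation:
Executing turtle program step by step:
Start: pos=(0,0), heading=0, pen down
FD 6: (0,0) -> (6,0) [heading=0, draw]
LT 90: heading 0 -> 90
FD 1: (6,0) -> (6,1) [heading=90, draw]
LT 90: heading 90 -> 180
FD 4: (6,1) -> (2,1) [heading=180, draw]
FD 18: (2,1) -> (-16,1) [heading=180, draw]
LT 180: heading 180 -> 0
BK 5: (-16,1) -> (-21,1) [heading=0, draw]
Final: pos=(-21,1), heading=0, 5 segment(s) drawn
Waypoints (6 total):
(0, 0)
(6, 0)
(6, 1)
(2, 1)
(-16, 1)
(-21, 1)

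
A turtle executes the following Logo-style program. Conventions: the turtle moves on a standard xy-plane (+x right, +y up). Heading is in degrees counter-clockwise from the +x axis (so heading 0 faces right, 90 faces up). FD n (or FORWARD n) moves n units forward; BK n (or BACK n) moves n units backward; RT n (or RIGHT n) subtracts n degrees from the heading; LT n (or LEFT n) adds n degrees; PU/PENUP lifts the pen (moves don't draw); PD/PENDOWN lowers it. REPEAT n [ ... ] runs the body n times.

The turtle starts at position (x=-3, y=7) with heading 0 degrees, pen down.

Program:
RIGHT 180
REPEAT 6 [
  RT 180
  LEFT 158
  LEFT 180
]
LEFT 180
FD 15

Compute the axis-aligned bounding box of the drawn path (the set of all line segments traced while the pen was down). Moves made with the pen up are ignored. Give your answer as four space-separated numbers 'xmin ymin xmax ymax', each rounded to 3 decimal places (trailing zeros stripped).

Answer: -13.037 -4.147 -3 7

Derivation:
Executing turtle program step by step:
Start: pos=(-3,7), heading=0, pen down
RT 180: heading 0 -> 180
REPEAT 6 [
  -- iteration 1/6 --
  RT 180: heading 180 -> 0
  LT 158: heading 0 -> 158
  LT 180: heading 158 -> 338
  -- iteration 2/6 --
  RT 180: heading 338 -> 158
  LT 158: heading 158 -> 316
  LT 180: heading 316 -> 136
  -- iteration 3/6 --
  RT 180: heading 136 -> 316
  LT 158: heading 316 -> 114
  LT 180: heading 114 -> 294
  -- iteration 4/6 --
  RT 180: heading 294 -> 114
  LT 158: heading 114 -> 272
  LT 180: heading 272 -> 92
  -- iteration 5/6 --
  RT 180: heading 92 -> 272
  LT 158: heading 272 -> 70
  LT 180: heading 70 -> 250
  -- iteration 6/6 --
  RT 180: heading 250 -> 70
  LT 158: heading 70 -> 228
  LT 180: heading 228 -> 48
]
LT 180: heading 48 -> 228
FD 15: (-3,7) -> (-13.037,-4.147) [heading=228, draw]
Final: pos=(-13.037,-4.147), heading=228, 1 segment(s) drawn

Segment endpoints: x in {-13.037, -3}, y in {-4.147, 7}
xmin=-13.037, ymin=-4.147, xmax=-3, ymax=7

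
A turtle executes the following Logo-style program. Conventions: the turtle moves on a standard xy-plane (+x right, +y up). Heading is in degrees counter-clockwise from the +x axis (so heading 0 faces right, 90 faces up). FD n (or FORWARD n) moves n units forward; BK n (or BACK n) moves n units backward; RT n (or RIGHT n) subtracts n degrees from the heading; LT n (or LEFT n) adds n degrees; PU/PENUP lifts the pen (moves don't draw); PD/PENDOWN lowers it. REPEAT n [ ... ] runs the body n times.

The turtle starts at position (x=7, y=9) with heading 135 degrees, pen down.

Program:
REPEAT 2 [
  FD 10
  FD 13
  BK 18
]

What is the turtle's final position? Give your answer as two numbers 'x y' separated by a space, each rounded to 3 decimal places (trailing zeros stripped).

Answer: -0.071 16.071

Derivation:
Executing turtle program step by step:
Start: pos=(7,9), heading=135, pen down
REPEAT 2 [
  -- iteration 1/2 --
  FD 10: (7,9) -> (-0.071,16.071) [heading=135, draw]
  FD 13: (-0.071,16.071) -> (-9.263,25.263) [heading=135, draw]
  BK 18: (-9.263,25.263) -> (3.464,12.536) [heading=135, draw]
  -- iteration 2/2 --
  FD 10: (3.464,12.536) -> (-3.607,19.607) [heading=135, draw]
  FD 13: (-3.607,19.607) -> (-12.799,28.799) [heading=135, draw]
  BK 18: (-12.799,28.799) -> (-0.071,16.071) [heading=135, draw]
]
Final: pos=(-0.071,16.071), heading=135, 6 segment(s) drawn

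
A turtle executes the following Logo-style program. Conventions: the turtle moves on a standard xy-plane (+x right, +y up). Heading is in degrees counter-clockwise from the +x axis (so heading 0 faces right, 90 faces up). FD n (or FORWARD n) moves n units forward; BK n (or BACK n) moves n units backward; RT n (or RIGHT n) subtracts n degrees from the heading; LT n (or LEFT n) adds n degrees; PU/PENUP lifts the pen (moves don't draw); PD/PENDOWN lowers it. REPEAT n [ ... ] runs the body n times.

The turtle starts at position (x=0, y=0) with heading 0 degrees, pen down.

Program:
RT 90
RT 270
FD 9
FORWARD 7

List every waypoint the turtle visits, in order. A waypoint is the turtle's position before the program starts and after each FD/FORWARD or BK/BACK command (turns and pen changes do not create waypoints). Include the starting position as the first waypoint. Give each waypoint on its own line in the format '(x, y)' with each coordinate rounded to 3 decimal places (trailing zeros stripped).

Answer: (0, 0)
(9, 0)
(16, 0)

Derivation:
Executing turtle program step by step:
Start: pos=(0,0), heading=0, pen down
RT 90: heading 0 -> 270
RT 270: heading 270 -> 0
FD 9: (0,0) -> (9,0) [heading=0, draw]
FD 7: (9,0) -> (16,0) [heading=0, draw]
Final: pos=(16,0), heading=0, 2 segment(s) drawn
Waypoints (3 total):
(0, 0)
(9, 0)
(16, 0)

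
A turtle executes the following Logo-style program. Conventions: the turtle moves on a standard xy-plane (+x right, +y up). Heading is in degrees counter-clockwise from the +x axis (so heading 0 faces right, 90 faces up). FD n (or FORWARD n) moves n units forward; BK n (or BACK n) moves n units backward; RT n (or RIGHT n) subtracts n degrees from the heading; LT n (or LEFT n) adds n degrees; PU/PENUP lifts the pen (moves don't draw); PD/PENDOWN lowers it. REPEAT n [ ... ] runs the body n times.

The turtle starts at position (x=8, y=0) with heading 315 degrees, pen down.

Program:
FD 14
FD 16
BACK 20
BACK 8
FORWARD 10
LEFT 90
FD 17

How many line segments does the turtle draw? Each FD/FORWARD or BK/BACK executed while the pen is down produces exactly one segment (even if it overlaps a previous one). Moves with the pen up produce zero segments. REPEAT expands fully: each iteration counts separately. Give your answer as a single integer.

Answer: 6

Derivation:
Executing turtle program step by step:
Start: pos=(8,0), heading=315, pen down
FD 14: (8,0) -> (17.899,-9.899) [heading=315, draw]
FD 16: (17.899,-9.899) -> (29.213,-21.213) [heading=315, draw]
BK 20: (29.213,-21.213) -> (15.071,-7.071) [heading=315, draw]
BK 8: (15.071,-7.071) -> (9.414,-1.414) [heading=315, draw]
FD 10: (9.414,-1.414) -> (16.485,-8.485) [heading=315, draw]
LT 90: heading 315 -> 45
FD 17: (16.485,-8.485) -> (28.506,3.536) [heading=45, draw]
Final: pos=(28.506,3.536), heading=45, 6 segment(s) drawn
Segments drawn: 6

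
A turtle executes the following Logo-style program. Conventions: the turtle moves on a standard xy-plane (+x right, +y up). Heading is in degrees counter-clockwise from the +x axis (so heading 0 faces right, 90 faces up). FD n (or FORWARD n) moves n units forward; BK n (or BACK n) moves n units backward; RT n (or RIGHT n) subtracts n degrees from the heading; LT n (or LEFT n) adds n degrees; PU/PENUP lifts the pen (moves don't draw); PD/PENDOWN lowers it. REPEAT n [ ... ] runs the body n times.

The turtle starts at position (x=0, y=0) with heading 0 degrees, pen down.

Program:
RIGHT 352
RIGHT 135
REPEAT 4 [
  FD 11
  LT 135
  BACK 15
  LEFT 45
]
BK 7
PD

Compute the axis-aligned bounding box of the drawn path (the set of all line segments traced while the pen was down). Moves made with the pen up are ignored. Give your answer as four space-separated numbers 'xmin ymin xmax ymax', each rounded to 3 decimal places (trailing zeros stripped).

Answer: -21.474 -10.873 4.213 5.59

Derivation:
Executing turtle program step by step:
Start: pos=(0,0), heading=0, pen down
RT 352: heading 0 -> 8
RT 135: heading 8 -> 233
REPEAT 4 [
  -- iteration 1/4 --
  FD 11: (0,0) -> (-6.62,-8.785) [heading=233, draw]
  LT 135: heading 233 -> 8
  BK 15: (-6.62,-8.785) -> (-21.474,-10.873) [heading=8, draw]
  LT 45: heading 8 -> 53
  -- iteration 2/4 --
  FD 11: (-21.474,-10.873) -> (-14.854,-2.088) [heading=53, draw]
  LT 135: heading 53 -> 188
  BK 15: (-14.854,-2.088) -> (0,0) [heading=188, draw]
  LT 45: heading 188 -> 233
  -- iteration 3/4 --
  FD 11: (0,0) -> (-6.62,-8.785) [heading=233, draw]
  LT 135: heading 233 -> 8
  BK 15: (-6.62,-8.785) -> (-21.474,-10.873) [heading=8, draw]
  LT 45: heading 8 -> 53
  -- iteration 4/4 --
  FD 11: (-21.474,-10.873) -> (-14.854,-2.088) [heading=53, draw]
  LT 135: heading 53 -> 188
  BK 15: (-14.854,-2.088) -> (0,0) [heading=188, draw]
  LT 45: heading 188 -> 233
]
BK 7: (0,0) -> (4.213,5.59) [heading=233, draw]
PD: pen down
Final: pos=(4.213,5.59), heading=233, 9 segment(s) drawn

Segment endpoints: x in {-21.474, -21.474, -14.854, -14.854, -6.62, -6.62, 0, 0, 0, 4.213}, y in {-10.873, -10.873, -8.785, -8.785, -2.088, 0, 0, 0, 5.59}
xmin=-21.474, ymin=-10.873, xmax=4.213, ymax=5.59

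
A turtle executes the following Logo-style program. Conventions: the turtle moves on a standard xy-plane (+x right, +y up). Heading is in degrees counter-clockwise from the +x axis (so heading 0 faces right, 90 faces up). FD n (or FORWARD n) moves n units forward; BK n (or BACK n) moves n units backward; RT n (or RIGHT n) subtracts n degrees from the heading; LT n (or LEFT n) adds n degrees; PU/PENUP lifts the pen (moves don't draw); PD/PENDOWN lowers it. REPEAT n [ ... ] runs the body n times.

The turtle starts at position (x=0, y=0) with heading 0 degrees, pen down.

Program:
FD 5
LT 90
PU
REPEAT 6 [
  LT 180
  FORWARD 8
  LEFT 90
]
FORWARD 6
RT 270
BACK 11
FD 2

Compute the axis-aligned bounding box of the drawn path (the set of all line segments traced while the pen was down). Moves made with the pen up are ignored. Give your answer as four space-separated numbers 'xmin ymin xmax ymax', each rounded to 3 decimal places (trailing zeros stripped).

Executing turtle program step by step:
Start: pos=(0,0), heading=0, pen down
FD 5: (0,0) -> (5,0) [heading=0, draw]
LT 90: heading 0 -> 90
PU: pen up
REPEAT 6 [
  -- iteration 1/6 --
  LT 180: heading 90 -> 270
  FD 8: (5,0) -> (5,-8) [heading=270, move]
  LT 90: heading 270 -> 0
  -- iteration 2/6 --
  LT 180: heading 0 -> 180
  FD 8: (5,-8) -> (-3,-8) [heading=180, move]
  LT 90: heading 180 -> 270
  -- iteration 3/6 --
  LT 180: heading 270 -> 90
  FD 8: (-3,-8) -> (-3,0) [heading=90, move]
  LT 90: heading 90 -> 180
  -- iteration 4/6 --
  LT 180: heading 180 -> 0
  FD 8: (-3,0) -> (5,0) [heading=0, move]
  LT 90: heading 0 -> 90
  -- iteration 5/6 --
  LT 180: heading 90 -> 270
  FD 8: (5,0) -> (5,-8) [heading=270, move]
  LT 90: heading 270 -> 0
  -- iteration 6/6 --
  LT 180: heading 0 -> 180
  FD 8: (5,-8) -> (-3,-8) [heading=180, move]
  LT 90: heading 180 -> 270
]
FD 6: (-3,-8) -> (-3,-14) [heading=270, move]
RT 270: heading 270 -> 0
BK 11: (-3,-14) -> (-14,-14) [heading=0, move]
FD 2: (-14,-14) -> (-12,-14) [heading=0, move]
Final: pos=(-12,-14), heading=0, 1 segment(s) drawn

Segment endpoints: x in {0, 5}, y in {0}
xmin=0, ymin=0, xmax=5, ymax=0

Answer: 0 0 5 0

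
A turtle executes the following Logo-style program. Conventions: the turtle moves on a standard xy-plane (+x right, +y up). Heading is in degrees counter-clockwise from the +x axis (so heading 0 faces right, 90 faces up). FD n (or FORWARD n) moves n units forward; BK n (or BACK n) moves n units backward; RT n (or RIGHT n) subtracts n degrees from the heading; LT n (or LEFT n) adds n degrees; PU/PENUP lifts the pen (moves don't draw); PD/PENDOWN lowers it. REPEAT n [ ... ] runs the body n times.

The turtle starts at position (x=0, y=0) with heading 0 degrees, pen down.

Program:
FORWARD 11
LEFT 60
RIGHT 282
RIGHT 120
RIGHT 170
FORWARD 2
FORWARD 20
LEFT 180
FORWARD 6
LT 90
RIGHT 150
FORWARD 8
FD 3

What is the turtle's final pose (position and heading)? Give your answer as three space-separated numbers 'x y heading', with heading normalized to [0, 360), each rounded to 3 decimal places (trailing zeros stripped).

Executing turtle program step by step:
Start: pos=(0,0), heading=0, pen down
FD 11: (0,0) -> (11,0) [heading=0, draw]
LT 60: heading 0 -> 60
RT 282: heading 60 -> 138
RT 120: heading 138 -> 18
RT 170: heading 18 -> 208
FD 2: (11,0) -> (9.234,-0.939) [heading=208, draw]
FD 20: (9.234,-0.939) -> (-8.425,-10.328) [heading=208, draw]
LT 180: heading 208 -> 28
FD 6: (-8.425,-10.328) -> (-3.127,-7.512) [heading=28, draw]
LT 90: heading 28 -> 118
RT 150: heading 118 -> 328
FD 8: (-3.127,-7.512) -> (3.657,-11.751) [heading=328, draw]
FD 3: (3.657,-11.751) -> (6.201,-13.341) [heading=328, draw]
Final: pos=(6.201,-13.341), heading=328, 6 segment(s) drawn

Answer: 6.201 -13.341 328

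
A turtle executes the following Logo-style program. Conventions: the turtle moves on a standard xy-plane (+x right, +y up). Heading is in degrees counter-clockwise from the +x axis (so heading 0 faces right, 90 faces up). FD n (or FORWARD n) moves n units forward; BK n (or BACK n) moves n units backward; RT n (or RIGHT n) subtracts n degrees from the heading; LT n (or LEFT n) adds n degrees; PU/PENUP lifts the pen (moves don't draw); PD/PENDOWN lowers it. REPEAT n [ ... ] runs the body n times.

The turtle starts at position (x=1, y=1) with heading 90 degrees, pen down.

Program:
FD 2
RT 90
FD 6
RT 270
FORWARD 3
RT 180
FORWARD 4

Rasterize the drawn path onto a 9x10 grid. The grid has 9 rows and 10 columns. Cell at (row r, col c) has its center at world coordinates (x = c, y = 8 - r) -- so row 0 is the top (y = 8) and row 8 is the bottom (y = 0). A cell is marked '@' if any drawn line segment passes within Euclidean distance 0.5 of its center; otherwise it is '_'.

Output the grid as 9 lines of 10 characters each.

Answer: __________
__________
_______@__
_______@__
_______@__
_@@@@@@@__
_@_____@__
_@________
__________

Derivation:
Segment 0: (1,1) -> (1,3)
Segment 1: (1,3) -> (7,3)
Segment 2: (7,3) -> (7,6)
Segment 3: (7,6) -> (7,2)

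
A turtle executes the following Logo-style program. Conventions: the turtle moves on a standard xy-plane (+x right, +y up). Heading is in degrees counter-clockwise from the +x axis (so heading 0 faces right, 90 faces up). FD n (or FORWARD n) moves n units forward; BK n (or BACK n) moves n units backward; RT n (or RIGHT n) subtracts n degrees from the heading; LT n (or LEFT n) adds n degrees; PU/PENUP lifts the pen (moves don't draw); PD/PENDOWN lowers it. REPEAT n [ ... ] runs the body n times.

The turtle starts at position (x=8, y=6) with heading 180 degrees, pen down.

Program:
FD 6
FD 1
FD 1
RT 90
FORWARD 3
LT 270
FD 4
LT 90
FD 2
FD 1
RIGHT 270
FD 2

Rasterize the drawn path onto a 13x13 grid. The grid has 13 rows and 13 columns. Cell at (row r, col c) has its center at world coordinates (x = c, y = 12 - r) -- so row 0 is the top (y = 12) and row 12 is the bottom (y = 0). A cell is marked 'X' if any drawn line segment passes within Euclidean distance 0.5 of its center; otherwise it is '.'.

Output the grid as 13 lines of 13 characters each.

Segment 0: (8,6) -> (2,6)
Segment 1: (2,6) -> (1,6)
Segment 2: (1,6) -> (0,6)
Segment 3: (0,6) -> (0,9)
Segment 4: (0,9) -> (4,9)
Segment 5: (4,9) -> (4,11)
Segment 6: (4,11) -> (4,12)
Segment 7: (4,12) -> (2,12)

Answer: ..XXX........
....X........
....X........
XXXXX........
X............
X............
XXXXXXXXX....
.............
.............
.............
.............
.............
.............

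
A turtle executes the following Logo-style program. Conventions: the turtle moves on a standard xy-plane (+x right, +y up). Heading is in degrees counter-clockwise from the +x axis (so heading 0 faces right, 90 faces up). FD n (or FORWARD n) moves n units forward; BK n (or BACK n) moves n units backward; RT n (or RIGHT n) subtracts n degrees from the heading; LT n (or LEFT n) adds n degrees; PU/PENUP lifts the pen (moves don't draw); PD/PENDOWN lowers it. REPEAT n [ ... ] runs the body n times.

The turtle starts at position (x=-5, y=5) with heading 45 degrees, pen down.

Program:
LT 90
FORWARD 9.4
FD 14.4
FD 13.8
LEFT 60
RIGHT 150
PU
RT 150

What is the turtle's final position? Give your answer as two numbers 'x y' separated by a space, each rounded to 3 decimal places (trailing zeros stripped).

Executing turtle program step by step:
Start: pos=(-5,5), heading=45, pen down
LT 90: heading 45 -> 135
FD 9.4: (-5,5) -> (-11.647,11.647) [heading=135, draw]
FD 14.4: (-11.647,11.647) -> (-21.829,21.829) [heading=135, draw]
FD 13.8: (-21.829,21.829) -> (-31.587,31.587) [heading=135, draw]
LT 60: heading 135 -> 195
RT 150: heading 195 -> 45
PU: pen up
RT 150: heading 45 -> 255
Final: pos=(-31.587,31.587), heading=255, 3 segment(s) drawn

Answer: -31.587 31.587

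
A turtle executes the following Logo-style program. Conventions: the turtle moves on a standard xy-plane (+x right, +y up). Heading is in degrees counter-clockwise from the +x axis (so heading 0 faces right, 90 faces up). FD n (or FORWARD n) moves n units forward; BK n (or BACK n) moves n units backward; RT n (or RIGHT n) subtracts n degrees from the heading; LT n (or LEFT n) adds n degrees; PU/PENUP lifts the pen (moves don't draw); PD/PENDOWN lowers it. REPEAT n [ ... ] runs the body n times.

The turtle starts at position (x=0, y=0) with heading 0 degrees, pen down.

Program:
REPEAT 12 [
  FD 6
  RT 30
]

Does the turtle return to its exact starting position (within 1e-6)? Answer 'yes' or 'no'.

Answer: yes

Derivation:
Executing turtle program step by step:
Start: pos=(0,0), heading=0, pen down
REPEAT 12 [
  -- iteration 1/12 --
  FD 6: (0,0) -> (6,0) [heading=0, draw]
  RT 30: heading 0 -> 330
  -- iteration 2/12 --
  FD 6: (6,0) -> (11.196,-3) [heading=330, draw]
  RT 30: heading 330 -> 300
  -- iteration 3/12 --
  FD 6: (11.196,-3) -> (14.196,-8.196) [heading=300, draw]
  RT 30: heading 300 -> 270
  -- iteration 4/12 --
  FD 6: (14.196,-8.196) -> (14.196,-14.196) [heading=270, draw]
  RT 30: heading 270 -> 240
  -- iteration 5/12 --
  FD 6: (14.196,-14.196) -> (11.196,-19.392) [heading=240, draw]
  RT 30: heading 240 -> 210
  -- iteration 6/12 --
  FD 6: (11.196,-19.392) -> (6,-22.392) [heading=210, draw]
  RT 30: heading 210 -> 180
  -- iteration 7/12 --
  FD 6: (6,-22.392) -> (0,-22.392) [heading=180, draw]
  RT 30: heading 180 -> 150
  -- iteration 8/12 --
  FD 6: (0,-22.392) -> (-5.196,-19.392) [heading=150, draw]
  RT 30: heading 150 -> 120
  -- iteration 9/12 --
  FD 6: (-5.196,-19.392) -> (-8.196,-14.196) [heading=120, draw]
  RT 30: heading 120 -> 90
  -- iteration 10/12 --
  FD 6: (-8.196,-14.196) -> (-8.196,-8.196) [heading=90, draw]
  RT 30: heading 90 -> 60
  -- iteration 11/12 --
  FD 6: (-8.196,-8.196) -> (-5.196,-3) [heading=60, draw]
  RT 30: heading 60 -> 30
  -- iteration 12/12 --
  FD 6: (-5.196,-3) -> (0,0) [heading=30, draw]
  RT 30: heading 30 -> 0
]
Final: pos=(0,0), heading=0, 12 segment(s) drawn

Start position: (0, 0)
Final position: (0, 0)
Distance = 0; < 1e-6 -> CLOSED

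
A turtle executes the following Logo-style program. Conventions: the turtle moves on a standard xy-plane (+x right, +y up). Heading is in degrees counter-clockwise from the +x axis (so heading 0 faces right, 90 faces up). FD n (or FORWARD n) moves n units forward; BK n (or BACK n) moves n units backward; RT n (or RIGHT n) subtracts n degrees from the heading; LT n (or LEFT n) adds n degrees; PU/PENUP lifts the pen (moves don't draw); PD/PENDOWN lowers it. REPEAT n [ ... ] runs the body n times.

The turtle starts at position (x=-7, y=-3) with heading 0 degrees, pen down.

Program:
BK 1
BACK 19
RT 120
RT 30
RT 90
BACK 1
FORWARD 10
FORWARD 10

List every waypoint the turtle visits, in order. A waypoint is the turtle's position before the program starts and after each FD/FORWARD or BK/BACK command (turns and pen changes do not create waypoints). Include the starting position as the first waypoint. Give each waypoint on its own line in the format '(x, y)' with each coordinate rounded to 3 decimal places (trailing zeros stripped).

Executing turtle program step by step:
Start: pos=(-7,-3), heading=0, pen down
BK 1: (-7,-3) -> (-8,-3) [heading=0, draw]
BK 19: (-8,-3) -> (-27,-3) [heading=0, draw]
RT 120: heading 0 -> 240
RT 30: heading 240 -> 210
RT 90: heading 210 -> 120
BK 1: (-27,-3) -> (-26.5,-3.866) [heading=120, draw]
FD 10: (-26.5,-3.866) -> (-31.5,4.794) [heading=120, draw]
FD 10: (-31.5,4.794) -> (-36.5,13.454) [heading=120, draw]
Final: pos=(-36.5,13.454), heading=120, 5 segment(s) drawn
Waypoints (6 total):
(-7, -3)
(-8, -3)
(-27, -3)
(-26.5, -3.866)
(-31.5, 4.794)
(-36.5, 13.454)

Answer: (-7, -3)
(-8, -3)
(-27, -3)
(-26.5, -3.866)
(-31.5, 4.794)
(-36.5, 13.454)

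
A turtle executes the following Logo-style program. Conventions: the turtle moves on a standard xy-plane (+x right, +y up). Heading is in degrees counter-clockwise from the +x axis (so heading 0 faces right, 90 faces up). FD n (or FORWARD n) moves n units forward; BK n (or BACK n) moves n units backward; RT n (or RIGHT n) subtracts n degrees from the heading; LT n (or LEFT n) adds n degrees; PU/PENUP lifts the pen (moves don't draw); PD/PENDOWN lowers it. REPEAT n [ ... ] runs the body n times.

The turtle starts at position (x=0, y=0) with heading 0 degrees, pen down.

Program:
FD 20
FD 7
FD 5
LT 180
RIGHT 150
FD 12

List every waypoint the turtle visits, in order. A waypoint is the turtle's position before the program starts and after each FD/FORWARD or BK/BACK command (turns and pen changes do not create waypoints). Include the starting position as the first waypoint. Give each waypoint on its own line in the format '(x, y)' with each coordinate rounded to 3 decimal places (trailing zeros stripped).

Answer: (0, 0)
(20, 0)
(27, 0)
(32, 0)
(42.392, 6)

Derivation:
Executing turtle program step by step:
Start: pos=(0,0), heading=0, pen down
FD 20: (0,0) -> (20,0) [heading=0, draw]
FD 7: (20,0) -> (27,0) [heading=0, draw]
FD 5: (27,0) -> (32,0) [heading=0, draw]
LT 180: heading 0 -> 180
RT 150: heading 180 -> 30
FD 12: (32,0) -> (42.392,6) [heading=30, draw]
Final: pos=(42.392,6), heading=30, 4 segment(s) drawn
Waypoints (5 total):
(0, 0)
(20, 0)
(27, 0)
(32, 0)
(42.392, 6)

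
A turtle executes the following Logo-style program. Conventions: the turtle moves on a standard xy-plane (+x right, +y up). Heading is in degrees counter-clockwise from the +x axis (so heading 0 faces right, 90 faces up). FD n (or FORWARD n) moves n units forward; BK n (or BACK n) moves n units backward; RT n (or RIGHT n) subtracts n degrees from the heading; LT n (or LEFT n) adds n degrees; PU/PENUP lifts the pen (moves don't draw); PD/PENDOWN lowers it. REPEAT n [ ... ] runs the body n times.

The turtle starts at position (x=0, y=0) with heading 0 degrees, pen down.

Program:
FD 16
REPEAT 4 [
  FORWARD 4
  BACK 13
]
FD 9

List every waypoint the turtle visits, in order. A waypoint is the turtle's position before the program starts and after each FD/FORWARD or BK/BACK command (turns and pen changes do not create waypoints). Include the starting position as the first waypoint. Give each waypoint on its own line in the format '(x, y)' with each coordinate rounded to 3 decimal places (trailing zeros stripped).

Answer: (0, 0)
(16, 0)
(20, 0)
(7, 0)
(11, 0)
(-2, 0)
(2, 0)
(-11, 0)
(-7, 0)
(-20, 0)
(-11, 0)

Derivation:
Executing turtle program step by step:
Start: pos=(0,0), heading=0, pen down
FD 16: (0,0) -> (16,0) [heading=0, draw]
REPEAT 4 [
  -- iteration 1/4 --
  FD 4: (16,0) -> (20,0) [heading=0, draw]
  BK 13: (20,0) -> (7,0) [heading=0, draw]
  -- iteration 2/4 --
  FD 4: (7,0) -> (11,0) [heading=0, draw]
  BK 13: (11,0) -> (-2,0) [heading=0, draw]
  -- iteration 3/4 --
  FD 4: (-2,0) -> (2,0) [heading=0, draw]
  BK 13: (2,0) -> (-11,0) [heading=0, draw]
  -- iteration 4/4 --
  FD 4: (-11,0) -> (-7,0) [heading=0, draw]
  BK 13: (-7,0) -> (-20,0) [heading=0, draw]
]
FD 9: (-20,0) -> (-11,0) [heading=0, draw]
Final: pos=(-11,0), heading=0, 10 segment(s) drawn
Waypoints (11 total):
(0, 0)
(16, 0)
(20, 0)
(7, 0)
(11, 0)
(-2, 0)
(2, 0)
(-11, 0)
(-7, 0)
(-20, 0)
(-11, 0)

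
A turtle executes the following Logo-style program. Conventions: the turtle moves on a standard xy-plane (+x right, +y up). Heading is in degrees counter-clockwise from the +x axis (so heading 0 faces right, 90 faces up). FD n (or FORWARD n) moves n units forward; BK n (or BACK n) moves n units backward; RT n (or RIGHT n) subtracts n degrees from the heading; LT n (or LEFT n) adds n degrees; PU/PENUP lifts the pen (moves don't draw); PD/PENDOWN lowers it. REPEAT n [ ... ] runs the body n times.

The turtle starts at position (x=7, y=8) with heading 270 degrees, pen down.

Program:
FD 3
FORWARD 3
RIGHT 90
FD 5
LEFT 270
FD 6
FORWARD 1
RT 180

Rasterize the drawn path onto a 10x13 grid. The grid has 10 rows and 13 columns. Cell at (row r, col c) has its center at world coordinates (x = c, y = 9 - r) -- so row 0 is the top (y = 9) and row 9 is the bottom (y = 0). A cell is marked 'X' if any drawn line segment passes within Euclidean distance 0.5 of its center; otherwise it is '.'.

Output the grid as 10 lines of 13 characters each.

Answer: ..X..........
..X....X.....
..X....X.....
..X....X.....
..X....X.....
..X....X.....
..X....X.....
..XXXXXX.....
.............
.............

Derivation:
Segment 0: (7,8) -> (7,5)
Segment 1: (7,5) -> (7,2)
Segment 2: (7,2) -> (2,2)
Segment 3: (2,2) -> (2,8)
Segment 4: (2,8) -> (2,9)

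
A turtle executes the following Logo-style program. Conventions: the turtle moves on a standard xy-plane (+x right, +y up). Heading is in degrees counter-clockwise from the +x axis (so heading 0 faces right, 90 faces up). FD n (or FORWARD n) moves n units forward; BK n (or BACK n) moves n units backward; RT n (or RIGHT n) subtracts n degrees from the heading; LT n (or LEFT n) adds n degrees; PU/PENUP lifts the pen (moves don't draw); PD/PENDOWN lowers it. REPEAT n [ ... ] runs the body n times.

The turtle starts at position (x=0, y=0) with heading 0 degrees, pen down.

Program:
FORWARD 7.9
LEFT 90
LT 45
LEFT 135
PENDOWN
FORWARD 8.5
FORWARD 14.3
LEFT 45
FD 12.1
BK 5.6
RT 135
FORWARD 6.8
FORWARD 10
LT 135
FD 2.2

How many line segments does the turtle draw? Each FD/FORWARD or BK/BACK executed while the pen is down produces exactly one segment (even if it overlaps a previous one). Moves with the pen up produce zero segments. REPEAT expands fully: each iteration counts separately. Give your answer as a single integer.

Answer: 8

Derivation:
Executing turtle program step by step:
Start: pos=(0,0), heading=0, pen down
FD 7.9: (0,0) -> (7.9,0) [heading=0, draw]
LT 90: heading 0 -> 90
LT 45: heading 90 -> 135
LT 135: heading 135 -> 270
PD: pen down
FD 8.5: (7.9,0) -> (7.9,-8.5) [heading=270, draw]
FD 14.3: (7.9,-8.5) -> (7.9,-22.8) [heading=270, draw]
LT 45: heading 270 -> 315
FD 12.1: (7.9,-22.8) -> (16.456,-31.356) [heading=315, draw]
BK 5.6: (16.456,-31.356) -> (12.496,-27.396) [heading=315, draw]
RT 135: heading 315 -> 180
FD 6.8: (12.496,-27.396) -> (5.696,-27.396) [heading=180, draw]
FD 10: (5.696,-27.396) -> (-4.304,-27.396) [heading=180, draw]
LT 135: heading 180 -> 315
FD 2.2: (-4.304,-27.396) -> (-2.748,-28.952) [heading=315, draw]
Final: pos=(-2.748,-28.952), heading=315, 8 segment(s) drawn
Segments drawn: 8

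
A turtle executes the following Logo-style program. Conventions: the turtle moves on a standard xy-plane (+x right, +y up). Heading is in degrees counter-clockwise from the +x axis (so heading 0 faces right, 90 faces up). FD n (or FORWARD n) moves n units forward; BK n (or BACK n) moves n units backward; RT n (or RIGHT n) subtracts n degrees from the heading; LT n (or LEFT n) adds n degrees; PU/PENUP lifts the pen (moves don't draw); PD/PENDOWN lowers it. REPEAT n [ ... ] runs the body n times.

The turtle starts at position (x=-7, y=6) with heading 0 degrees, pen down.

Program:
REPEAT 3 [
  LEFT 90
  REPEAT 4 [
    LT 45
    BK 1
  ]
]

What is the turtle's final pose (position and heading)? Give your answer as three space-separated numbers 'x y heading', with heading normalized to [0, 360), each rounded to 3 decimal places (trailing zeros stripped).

Executing turtle program step by step:
Start: pos=(-7,6), heading=0, pen down
REPEAT 3 [
  -- iteration 1/3 --
  LT 90: heading 0 -> 90
  REPEAT 4 [
    -- iteration 1/4 --
    LT 45: heading 90 -> 135
    BK 1: (-7,6) -> (-6.293,5.293) [heading=135, draw]
    -- iteration 2/4 --
    LT 45: heading 135 -> 180
    BK 1: (-6.293,5.293) -> (-5.293,5.293) [heading=180, draw]
    -- iteration 3/4 --
    LT 45: heading 180 -> 225
    BK 1: (-5.293,5.293) -> (-4.586,6) [heading=225, draw]
    -- iteration 4/4 --
    LT 45: heading 225 -> 270
    BK 1: (-4.586,6) -> (-4.586,7) [heading=270, draw]
  ]
  -- iteration 2/3 --
  LT 90: heading 270 -> 0
  REPEAT 4 [
    -- iteration 1/4 --
    LT 45: heading 0 -> 45
    BK 1: (-4.586,7) -> (-5.293,6.293) [heading=45, draw]
    -- iteration 2/4 --
    LT 45: heading 45 -> 90
    BK 1: (-5.293,6.293) -> (-5.293,5.293) [heading=90, draw]
    -- iteration 3/4 --
    LT 45: heading 90 -> 135
    BK 1: (-5.293,5.293) -> (-4.586,4.586) [heading=135, draw]
    -- iteration 4/4 --
    LT 45: heading 135 -> 180
    BK 1: (-4.586,4.586) -> (-3.586,4.586) [heading=180, draw]
  ]
  -- iteration 3/3 --
  LT 90: heading 180 -> 270
  REPEAT 4 [
    -- iteration 1/4 --
    LT 45: heading 270 -> 315
    BK 1: (-3.586,4.586) -> (-4.293,5.293) [heading=315, draw]
    -- iteration 2/4 --
    LT 45: heading 315 -> 0
    BK 1: (-4.293,5.293) -> (-5.293,5.293) [heading=0, draw]
    -- iteration 3/4 --
    LT 45: heading 0 -> 45
    BK 1: (-5.293,5.293) -> (-6,4.586) [heading=45, draw]
    -- iteration 4/4 --
    LT 45: heading 45 -> 90
    BK 1: (-6,4.586) -> (-6,3.586) [heading=90, draw]
  ]
]
Final: pos=(-6,3.586), heading=90, 12 segment(s) drawn

Answer: -6 3.586 90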